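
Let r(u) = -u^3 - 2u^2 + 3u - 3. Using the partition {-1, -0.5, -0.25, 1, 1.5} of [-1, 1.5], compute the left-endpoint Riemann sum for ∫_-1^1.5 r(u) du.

Subinterval widths: 0.5, 0.25, 1.25, 0.5.
Left endpoints: -1, -0.5, -0.25, 1.
r(-1) = -7, r(-0.5) = -4.875, r(-0.25) = -3.859375, r(1) = -3.
Sum = Σ Δu_i · r(u_i).
Sum = -11.04296875.

-11.04296875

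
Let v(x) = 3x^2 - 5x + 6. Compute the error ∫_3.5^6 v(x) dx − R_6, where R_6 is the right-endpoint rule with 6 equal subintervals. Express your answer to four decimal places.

-12.4566

Exact integral: ∫_3.5^6 v(x) dx = 128.75.
R_6 ≈ 141.206597.
Error ≈ 128.75 − 141.206597 ≈ -12.4566.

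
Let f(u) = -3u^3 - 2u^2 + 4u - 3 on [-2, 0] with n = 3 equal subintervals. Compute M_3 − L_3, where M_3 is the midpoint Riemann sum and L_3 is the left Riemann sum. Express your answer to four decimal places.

M_3 ≈ -7.851852.
L_3 ≈ -3.629630.
M_3 − L_3 ≈ -4.2222.

-4.2222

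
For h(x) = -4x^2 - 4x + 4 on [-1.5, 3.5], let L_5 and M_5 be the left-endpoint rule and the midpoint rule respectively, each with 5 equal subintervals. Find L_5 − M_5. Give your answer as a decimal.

L_5 = -35.
M_5 = -60.
L_5 − M_5 = 25.

25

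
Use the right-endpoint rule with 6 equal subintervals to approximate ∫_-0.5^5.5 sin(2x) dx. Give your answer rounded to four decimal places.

0.0928

Δx = (5.5 − (-0.5))/6 = 1.
Right endpoints: 0.5, 1.5, 2.5, 3.5, 4.5, 5.5.
f(0.5) ≈ 0.8415, f(1.5) ≈ 0.1411, f(2.5) ≈ -0.9589, f(3.5) ≈ 0.6570, f(4.5) ≈ 0.4121, f(5.5) ≈ -1.0000.
Sum = Δx · [f(0.5) + f(1.5) + f(2.5) + ...].
Sum ≈ 0.0928.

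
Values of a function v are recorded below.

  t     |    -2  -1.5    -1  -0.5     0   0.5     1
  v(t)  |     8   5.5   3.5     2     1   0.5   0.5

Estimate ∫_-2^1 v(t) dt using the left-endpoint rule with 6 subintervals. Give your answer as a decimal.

Δt = 0.5.
Sum = 0.5·[8 + 5.5 + 3.5 + 2 + 1 + 0.5] = 10.25.

10.25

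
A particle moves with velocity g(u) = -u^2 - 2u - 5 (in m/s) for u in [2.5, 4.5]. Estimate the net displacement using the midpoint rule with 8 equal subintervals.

-49.15625

Δu = (4.5 − 2.5)/8 = 0.25.
Midpoints: 2.625, 2.875, 3.125, 3.375, 3.625, 3.875, 4.125, 4.375.
g(2.625) = -17.140625, g(2.875) = -19.015625, g(3.125) = -21.015625, g(3.375) = -23.140625, g(3.625) = -25.390625, g(3.875) = -27.765625, g(4.125) = -30.265625, g(4.375) = -32.890625.
Sum = Δu · [g(2.625) + g(2.875) + g(3.125) + ...].
Sum = -49.15625.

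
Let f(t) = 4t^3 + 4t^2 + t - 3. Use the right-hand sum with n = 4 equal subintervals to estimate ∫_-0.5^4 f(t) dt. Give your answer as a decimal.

Δt = (4 − (-0.5))/4 = 1.125.
Right endpoints: 0.625, 1.75, 2.875, 4.
f(0.625) = 0.1640625, f(1.75) = 32.4375, f(2.875) = 127.9921875, f(4) = 321.
Sum = Δt · [f(0.625) + f(1.75) + f(2.875) + f(4)].
Sum = 541.79296875.

541.79296875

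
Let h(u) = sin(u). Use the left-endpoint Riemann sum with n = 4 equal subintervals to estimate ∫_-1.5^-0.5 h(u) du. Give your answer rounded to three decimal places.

Δu = (-0.5 − (-1.5))/4 = 0.25.
Left endpoints: -1.5, -1.25, -1, -0.75.
h(-1.5) ≈ -0.997, h(-1.25) ≈ -0.949, h(-1) ≈ -0.841, h(-0.75) ≈ -0.682.
Sum = Δu · [h(-1.5) + h(-1.25) + h(-1) + h(-0.75)].
Sum ≈ -0.867.

-0.867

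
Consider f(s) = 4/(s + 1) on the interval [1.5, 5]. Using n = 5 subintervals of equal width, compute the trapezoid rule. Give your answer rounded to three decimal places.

Δs = (5 − 1.5)/5 = 0.7.
f(1.5) = 1.6, f(2.2) = 1.25, f(2.9) = 40/39, f(3.6) = 20/23, f(4.3) = 40/53, f(5) = 2/3.
T_5 = (Δs/2)·[f(s_0) + 2f(s_1) + ... + 2f(s_{4}) + f(s_5)].
Sum ≈ 3.523.

3.523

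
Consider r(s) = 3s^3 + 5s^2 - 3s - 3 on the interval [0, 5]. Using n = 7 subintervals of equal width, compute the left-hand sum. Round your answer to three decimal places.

463.061

Δs = (5 − 0)/7 = 5/7.
Left endpoints: 0, 5/7, 10/7, 15/7, 20/7, 25/7, 30/7.
r(0) = -3, r(5/7) = -514/343, r(10/7) = 4001/343, r(15/7) = 14766/343, r(20/7) = 34031/343, r(25/7) = 64046/343, r(30/7) = 107061/343.
Sum = Δs · [r(0) + r(5/7) + r(10/7) + ...].
Sum ≈ 463.061.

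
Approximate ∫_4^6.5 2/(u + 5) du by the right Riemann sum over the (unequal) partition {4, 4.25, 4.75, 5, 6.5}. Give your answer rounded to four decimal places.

0.4675

Subinterval widths: 0.25, 0.5, 0.25, 1.5.
Right endpoints: 4.25, 4.75, 5, 6.5.
f(4.25) = 8/37, f(4.75) = 8/39, f(5) = 0.2, f(6.5) = 4/23.
Sum = Σ Δu_i · f(u_i).
Sum ≈ 0.4675.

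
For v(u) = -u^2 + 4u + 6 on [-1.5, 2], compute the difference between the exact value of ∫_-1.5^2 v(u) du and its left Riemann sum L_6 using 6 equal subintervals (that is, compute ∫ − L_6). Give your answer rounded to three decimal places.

Exact integral: ∫_-1.5^2 v(u) du ≈ 20.70833.
L_6 ≈ 16.93692.
Error ≈ 20.70833 − 16.93692 ≈ 3.771.

3.771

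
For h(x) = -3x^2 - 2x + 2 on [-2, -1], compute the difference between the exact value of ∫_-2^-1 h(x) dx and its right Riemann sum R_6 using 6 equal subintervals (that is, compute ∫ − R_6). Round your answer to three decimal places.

Exact integral: ∫_-2^-1 h(x) dx = -2.
R_6 ≈ -1.43056.
Error ≈ -2 − (-1.43056) ≈ -0.569.

-0.569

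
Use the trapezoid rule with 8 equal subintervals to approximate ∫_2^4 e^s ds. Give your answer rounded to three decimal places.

47.455

Δs = (4 − 2)/8 = 0.25.
f(2) ≈ 7.389, f(2.25) ≈ 9.488, f(2.5) ≈ 12.182, f(2.75) ≈ 15.643, f(3) ≈ 20.086, f(3.25) ≈ 25.790, f(3.5) ≈ 33.115, f(3.75) ≈ 42.521, f(4) ≈ 54.598.
T_8 = (Δs/2)·[f(s_0) + 2f(s_1) + ... + 2f(s_{7}) + f(s_8)].
Sum ≈ 47.455.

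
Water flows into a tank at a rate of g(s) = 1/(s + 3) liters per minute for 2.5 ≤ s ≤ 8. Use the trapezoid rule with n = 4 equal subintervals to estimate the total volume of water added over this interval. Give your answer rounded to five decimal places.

Δs = (8 − 2.5)/4 = 1.375.
g(2.5) = 2/11, g(3.875) = 8/55, g(5.25) = 4/33, g(6.625) = 8/77, g(8) = 1/11.
T_4 = (Δs/2)·[g(s_0) + 2g(s_1) + 2g(s_2) + 2g(s_3) + g(s_4)].
Sum ≈ 0.69702.

0.69702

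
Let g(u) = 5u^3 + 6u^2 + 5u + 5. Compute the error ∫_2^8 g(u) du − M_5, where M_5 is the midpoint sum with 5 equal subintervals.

Exact integral: ∫_2^8 g(u) du = 6288.
M_5 = 6229.68.
Error = 6288 − 6229.68 = 58.32.

58.32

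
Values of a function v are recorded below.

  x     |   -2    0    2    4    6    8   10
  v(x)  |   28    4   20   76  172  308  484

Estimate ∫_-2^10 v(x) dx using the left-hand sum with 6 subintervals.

Δx = 2.
Sum = 2·[28 + 4 + 20 + 76 + 172 + 308] = 1216.

1216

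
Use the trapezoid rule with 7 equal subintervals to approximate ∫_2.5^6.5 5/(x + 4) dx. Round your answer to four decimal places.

2.3998

Δx = (6.5 − 2.5)/7 = 4/7.
f(2.5) = 10/13, f(43/14) = 70/99, f(51/14) = 70/107, f(59/14) = 14/23, f(67/14) = 70/123, f(75/14) = 70/131, f(83/14) = 70/139, f(6.5) = 10/21.
T_7 = (Δx/2)·[f(x_0) + 2f(x_1) + ... + 2f(x_{6}) + f(x_7)].
Sum ≈ 2.3998.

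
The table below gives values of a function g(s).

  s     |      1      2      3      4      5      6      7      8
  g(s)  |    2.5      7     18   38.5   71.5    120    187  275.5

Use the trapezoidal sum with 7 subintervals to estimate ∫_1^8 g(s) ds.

581

Δs = 1.
T_7 = (1/2)·[2.5 + 2·7 + 2·18 + 2·38.5 + 2·71.5 + 2·120 + 2·187 + 275.5] = 581.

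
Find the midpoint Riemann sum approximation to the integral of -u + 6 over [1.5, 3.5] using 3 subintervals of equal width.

7

Δu = (3.5 − 1.5)/3 = 2/3.
Midpoints: 11/6, 2.5, 19/6.
f(11/6) = 25/6, f(2.5) = 3.5, f(19/6) = 17/6.
Sum = Δu · [f(11/6) + f(2.5) + f(19/6)].
Sum = 7.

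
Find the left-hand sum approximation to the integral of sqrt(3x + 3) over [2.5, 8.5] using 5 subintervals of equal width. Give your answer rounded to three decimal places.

24.969

Δx = (8.5 − 2.5)/5 = 1.2.
Left endpoints: 2.5, 3.7, 4.9, 6.1, 7.3.
f(2.5) ≈ 3.240, f(3.7) ≈ 3.755, f(4.9) ≈ 4.207, f(6.1) ≈ 4.615, f(7.3) ≈ 4.990.
Sum = Δx · [f(2.5) + f(3.7) + f(4.9) + f(6.1) + f(7.3)].
Sum ≈ 24.969.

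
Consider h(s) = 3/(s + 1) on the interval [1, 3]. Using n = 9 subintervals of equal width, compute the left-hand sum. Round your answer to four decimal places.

Δs = (3 − 1)/9 = 2/9.
Left endpoints: 1, 11/9, 13/9, 5/3, 17/9, 19/9, 7/3, 23/9, 25/9.
h(1) = 1.5, h(11/9) = 1.35, h(13/9) = 27/22, h(5/3) = 1.125, h(17/9) = 27/26, h(19/9) = 27/28, h(7/3) = 0.9, h(23/9) = 0.84375, h(25/9) = 27/34.
Sum = Δs · [h(1) + h(11/9) + h(13/9) + ...].
Sum ≈ 2.1651.

2.1651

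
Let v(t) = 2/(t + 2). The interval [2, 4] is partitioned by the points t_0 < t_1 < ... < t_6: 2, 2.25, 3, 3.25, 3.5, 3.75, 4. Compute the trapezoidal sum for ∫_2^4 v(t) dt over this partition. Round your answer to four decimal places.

0.8126

Subinterval widths: 0.25, 0.75, 0.25, 0.25, 0.25, 0.25.
v(2) = 0.5, v(2.25) = 8/17, v(3) = 0.4, v(3.25) = 8/21, v(3.5) = 4/11, v(3.75) = 8/23, v(4) = 1/3.
On each subinterval the trapezoid contributes (Δt_i/2)·[v(t_{i-1}) + v(t_i)].
Sum ≈ 0.8126.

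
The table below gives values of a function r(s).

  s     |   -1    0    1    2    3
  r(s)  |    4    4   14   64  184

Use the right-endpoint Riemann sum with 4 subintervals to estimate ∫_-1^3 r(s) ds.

266

Δs = 1.
Sum = 1·[4 + 14 + 64 + 184] = 266.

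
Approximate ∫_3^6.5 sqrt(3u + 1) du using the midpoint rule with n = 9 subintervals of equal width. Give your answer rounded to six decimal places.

13.599772

Δu = (6.5 − 3)/9 = 7/18.
Midpoints: 115/36, 43/12, 143/36, 157/36, 4.75, 185/36, 199/36, 71/12, 227/36.
f(115/36) ≈ 3.253204, f(43/12) ≈ 3.427827, f(143/36) ≈ 3.593976, f(157/36) ≈ 3.752777, f(4.75) ≈ 3.905125, f(185/36) ≈ 4.051749, f(199/36) ≈ 4.193249, f(71/12) ≈ 4.330127, f(227/36) ≈ 4.462809.
Sum = Δu · [f(115/36) + f(43/12) + f(143/36) + ...].
Sum ≈ 13.599772.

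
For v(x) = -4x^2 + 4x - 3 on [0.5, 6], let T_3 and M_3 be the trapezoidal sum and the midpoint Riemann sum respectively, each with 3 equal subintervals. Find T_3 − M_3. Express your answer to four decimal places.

-18.4861

T_3 ≈ -245.157407.
M_3 ≈ -226.671296.
T_3 − M_3 ≈ -18.4861.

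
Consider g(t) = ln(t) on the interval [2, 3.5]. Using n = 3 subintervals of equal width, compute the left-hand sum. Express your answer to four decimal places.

1.3540

Δt = (3.5 − 2)/3 = 0.5.
Left endpoints: 2, 2.5, 3.
g(2) ≈ 0.6931, g(2.5) ≈ 0.9163, g(3) ≈ 1.0986.
Sum = Δt · [g(2) + g(2.5) + g(3)].
Sum ≈ 1.3540.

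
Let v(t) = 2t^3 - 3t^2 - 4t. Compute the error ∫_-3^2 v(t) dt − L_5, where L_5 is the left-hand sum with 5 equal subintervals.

37.5

Exact integral: ∫_-3^2 v(t) dt = -57.5.
L_5 = -95.
Error = -57.5 − (-95) = 37.5.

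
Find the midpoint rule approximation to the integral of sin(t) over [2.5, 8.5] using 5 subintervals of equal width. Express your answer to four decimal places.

-0.2116

Δt = (8.5 − 2.5)/5 = 1.2.
Midpoints: 3.1, 4.3, 5.5, 6.7, 7.9.
f(3.1) ≈ 0.0416, f(4.3) ≈ -0.9162, f(5.5) ≈ -0.7055, f(6.7) ≈ 0.4048, f(7.9) ≈ 0.9989.
Sum = Δt · [f(3.1) + f(4.3) + f(5.5) + f(6.7) + f(7.9)].
Sum ≈ -0.2116.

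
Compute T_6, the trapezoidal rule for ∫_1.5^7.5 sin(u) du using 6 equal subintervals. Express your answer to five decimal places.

-0.25251

Δu = (7.5 − 1.5)/6 = 1.
f(1.5) ≈ 0.99749, f(2.5) ≈ 0.59847, f(3.5) ≈ -0.35078, f(4.5) ≈ -0.97753, f(5.5) ≈ -0.70554, f(6.5) ≈ 0.21512, f(7.5) ≈ 0.93800.
T_6 = (Δu/2)·[f(u_0) + 2f(u_1) + ... + 2f(u_{5}) + f(u_6)].
Sum ≈ -0.25251.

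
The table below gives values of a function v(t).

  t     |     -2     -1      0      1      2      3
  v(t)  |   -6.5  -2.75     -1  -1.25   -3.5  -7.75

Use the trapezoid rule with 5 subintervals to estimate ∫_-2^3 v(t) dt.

-15.625

Δt = 1.
T_5 = (1/2)·[(-6.5) + 2·(-2.75) + 2·(-1) + 2·(-1.25) + 2·(-3.5) + (-7.75)] = -15.625.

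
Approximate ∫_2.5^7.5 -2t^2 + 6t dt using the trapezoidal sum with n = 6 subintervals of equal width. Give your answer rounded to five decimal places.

Δt = (7.5 − 2.5)/6 = 5/6.
f(2.5) = 2.5, f(10/3) = -20/9, f(25/6) = -175/18, f(5) = -20, f(35/6) = -595/18, f(20/3) = -440/9, f(7.5) = -67.5.
T_6 = (Δt/2)·[f(t_0) + 2f(t_1) + ... + 2f(t_{5}) + f(t_6)].
Sum ≈ -121.99074.

-121.99074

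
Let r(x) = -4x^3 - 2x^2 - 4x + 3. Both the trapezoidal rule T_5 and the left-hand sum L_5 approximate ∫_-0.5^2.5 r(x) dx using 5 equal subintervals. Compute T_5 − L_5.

-26.1

T_5 = -55.02.
L_5 = -28.92.
T_5 − L_5 = -26.1.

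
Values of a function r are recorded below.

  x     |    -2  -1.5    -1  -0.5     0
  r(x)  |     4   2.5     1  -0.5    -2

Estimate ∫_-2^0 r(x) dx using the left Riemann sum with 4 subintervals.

3.5

Δx = 0.5.
Sum = 0.5·[4 + 2.5 + 1 + (-0.5)] = 3.5.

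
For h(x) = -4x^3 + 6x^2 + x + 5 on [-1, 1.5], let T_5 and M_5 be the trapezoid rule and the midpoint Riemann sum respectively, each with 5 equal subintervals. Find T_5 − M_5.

0.46875

T_5 = 18.125.
M_5 = 17.65625.
T_5 − M_5 = 0.46875.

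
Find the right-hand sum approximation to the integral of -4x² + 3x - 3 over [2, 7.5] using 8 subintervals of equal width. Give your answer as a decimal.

Δx = (7.5 − 2)/8 = 0.6875.
Right endpoints: 2.6875, 3.375, 4.0625, 4.75, 5.4375, 6.125, 6.8125, 7.5.
f(2.6875) = -23.828125, f(3.375) = -38.4375, f(4.0625) = -56.828125, f(4.75) = -79, f(5.4375) = -104.953125, f(6.125) = -134.6875, f(6.8125) = -168.203125, f(7.5) = -205.5.
Sum = Δx · [f(2.6875) + f(3.375) + f(4.0625) + ...].
Sum = -557.86328125.

-557.86328125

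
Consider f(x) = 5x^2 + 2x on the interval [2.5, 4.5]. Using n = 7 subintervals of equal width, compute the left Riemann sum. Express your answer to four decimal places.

Δx = (4.5 − 2.5)/7 = 2/7.
Left endpoints: 2.5, 39/14, 43/14, 47/14, 51/14, 55/14, 59/14.
f(2.5) = 36.25, f(39/14) = 8697/196, f(43/14) = 10449/196, f(47/14) = 12361/196, f(51/14) = 14433/196, f(55/14) = 16665/196, f(59/14) = 19057/196.
Sum = Δx · [f(2.5) + f(39/14) + f(43/14) + ...].
Sum ≈ 129.3980.

129.3980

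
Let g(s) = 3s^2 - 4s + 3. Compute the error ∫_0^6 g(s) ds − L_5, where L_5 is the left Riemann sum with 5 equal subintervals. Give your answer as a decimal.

46.08

Exact integral: ∫_0^6 g(s) ds = 162.
L_5 = 115.92.
Error = 162 − 115.92 = 46.08.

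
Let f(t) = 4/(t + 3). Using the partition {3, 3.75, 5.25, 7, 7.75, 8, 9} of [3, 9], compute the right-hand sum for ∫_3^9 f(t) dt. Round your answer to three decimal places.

2.575

Subinterval widths: 0.75, 1.5, 1.75, 0.75, 0.25, 1.
Right endpoints: 3.75, 5.25, 7, 7.75, 8, 9.
f(3.75) = 16/27, f(5.25) = 16/33, f(7) = 0.4, f(7.75) = 16/43, f(8) = 4/11, f(9) = 1/3.
Sum = Σ Δt_i · f(t_i).
Sum ≈ 2.575.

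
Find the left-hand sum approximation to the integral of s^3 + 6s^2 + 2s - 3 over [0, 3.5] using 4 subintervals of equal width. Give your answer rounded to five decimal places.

76.06348

Δs = (3.5 − 0)/4 = 0.875.
Left endpoints: 0, 0.875, 1.75, 2.625.
f(0) = -3, f(0.875) = 2055/512, f(1.75) = 24.234375, f(2.625) = 31581/512.
Sum = Δs · [f(0) + f(0.875) + f(1.75) + f(2.625)].
Sum ≈ 76.06348.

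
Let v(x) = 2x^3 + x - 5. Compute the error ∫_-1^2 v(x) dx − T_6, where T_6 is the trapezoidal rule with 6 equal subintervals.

Exact integral: ∫_-1^2 v(x) dx = -6.
T_6 = -5.625.
Error = -6 − (-5.625) = -0.375.

-0.375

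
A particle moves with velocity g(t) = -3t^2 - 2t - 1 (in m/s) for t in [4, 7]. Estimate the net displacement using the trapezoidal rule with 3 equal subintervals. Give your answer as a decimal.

-316.5

Δt = (7 − 4)/3 = 1.
g(4) = -57, g(5) = -86, g(6) = -121, g(7) = -162.
T_3 = (Δt/2)·[g(t_0) + 2g(t_1) + 2g(t_2) + g(t_3)].
Sum = -316.5.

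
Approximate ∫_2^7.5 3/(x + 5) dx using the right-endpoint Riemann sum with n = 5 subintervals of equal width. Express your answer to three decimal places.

Δx = (7.5 − 2)/5 = 1.1.
Right endpoints: 3.1, 4.2, 5.3, 6.4, 7.5.
f(3.1) = 10/27, f(4.2) = 15/46, f(5.3) = 30/103, f(6.4) = 5/19, f(7.5) = 0.24.
Sum = Δx · [f(3.1) + f(4.2) + f(5.3) + f(6.4) + f(7.5)].
Sum ≈ 1.640.

1.640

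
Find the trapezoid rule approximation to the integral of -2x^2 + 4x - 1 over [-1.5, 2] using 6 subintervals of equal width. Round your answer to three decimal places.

Δx = (2 − (-1.5))/6 = 7/12.
f(-1.5) = -11.5, f(-11/12) = -457/72, f(-1/3) = -23/9, f(0.25) = -0.125, f(5/6) = 17/18, f(17/12) = 47/72, f(2) = -1.
T_6 = (Δx/2)·[f(x_0) + 2f(x_1) + ... + 2f(x_{5}) + f(x_6)].
Sum ≈ -7.980.

-7.980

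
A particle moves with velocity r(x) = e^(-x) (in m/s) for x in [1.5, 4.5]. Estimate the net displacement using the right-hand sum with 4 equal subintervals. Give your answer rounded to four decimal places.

0.1424

Δx = (4.5 − 1.5)/4 = 0.75.
Right endpoints: 2.25, 3, 3.75, 4.5.
r(2.25) ≈ 0.1054, r(3) ≈ 0.0498, r(3.75) ≈ 0.0235, r(4.5) ≈ 0.0111.
Sum = Δx · [r(2.25) + r(3) + r(3.75) + r(4.5)].
Sum ≈ 0.1424.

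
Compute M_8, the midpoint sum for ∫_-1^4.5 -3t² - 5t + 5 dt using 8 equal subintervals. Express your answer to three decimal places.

Δt = (4.5 − (-1))/8 = 0.6875.
Midpoints: -0.65625, 0.03125, 0.71875, 1.40625, 2.09375, 2.78125, 3.46875, 4.15625.
f(-0.65625) = 7157/1024, f(0.03125) = 4957/1024, f(0.71875) = -147/1024, f(1.40625) = -8155/1024, f(2.09375) = -19067/1024, f(2.78125) = -32883/1024, f(3.46875) = -49603/1024, f(4.15625) = -69227/1024.
Sum = Δt · [f(-0.65625) + f(0.03125) + f(0.71875) + ...].
Sum ≈ -112.100.

-112.100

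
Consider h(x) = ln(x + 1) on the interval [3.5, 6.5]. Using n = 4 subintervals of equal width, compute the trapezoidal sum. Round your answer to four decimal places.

Δx = (6.5 − 3.5)/4 = 0.75.
h(3.5) ≈ 1.5041, h(4.25) ≈ 1.6582, h(5) ≈ 1.7918, h(5.75) ≈ 1.9095, h(6.5) ≈ 2.0149.
T_4 = (Δx/2)·[h(x_0) + 2h(x_1) + 2h(x_2) + 2h(x_3) + h(x_4)].
Sum ≈ 5.3393.

5.3393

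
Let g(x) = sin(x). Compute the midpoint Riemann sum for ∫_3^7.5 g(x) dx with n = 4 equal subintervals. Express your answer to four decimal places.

Δx = (7.5 − 3)/4 = 1.125.
Midpoints: 3.5625, 4.6875, 5.8125, 6.9375.
g(3.5625) ≈ -0.4086, g(4.6875) ≈ -0.9997, g(5.8125) ≈ -0.4535, g(6.9375) ≈ 0.6086.
Sum = Δx · [g(3.5625) + g(4.6875) + g(5.8125) + g(6.9375)].
Sum ≈ -1.4098.

-1.4098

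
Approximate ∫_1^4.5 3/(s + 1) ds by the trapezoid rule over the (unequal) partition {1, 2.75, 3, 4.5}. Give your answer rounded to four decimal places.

Subinterval widths: 1.75, 0.25, 1.5.
f(1) = 1.5, f(2.75) = 0.8, f(3) = 0.75, f(4.5) = 6/11.
On each subinterval the trapezoid contributes (Δs_i/2)·[f(s_{i-1}) + f(s_i)].
Sum ≈ 3.1778.

3.1778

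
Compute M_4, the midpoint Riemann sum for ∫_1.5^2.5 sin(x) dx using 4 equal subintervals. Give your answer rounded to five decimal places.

0.87416

Δx = (2.5 − 1.5)/4 = 0.25.
Midpoints: 1.625, 1.875, 2.125, 2.375.
f(1.625) ≈ 0.99853, f(1.875) ≈ 0.95409, f(2.125) ≈ 0.85032, f(2.375) ≈ 0.69369.
Sum = Δx · [f(1.625) + f(1.875) + f(2.125) + f(2.375)].
Sum ≈ 0.87416.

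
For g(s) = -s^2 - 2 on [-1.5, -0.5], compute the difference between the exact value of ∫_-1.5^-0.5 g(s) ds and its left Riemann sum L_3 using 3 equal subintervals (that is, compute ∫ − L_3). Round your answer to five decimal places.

Exact integral: ∫_-1.5^-0.5 g(s) ds ≈ -3.0833333.
L_3 ≈ -3.4351852.
Error ≈ -3.0833333 − (-3.4351852) ≈ 0.35185.

0.35185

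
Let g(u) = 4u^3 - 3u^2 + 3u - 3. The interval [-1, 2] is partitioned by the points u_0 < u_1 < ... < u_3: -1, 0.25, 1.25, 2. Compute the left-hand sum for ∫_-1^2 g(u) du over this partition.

Subinterval widths: 1.25, 1, 0.75.
Left endpoints: -1, 0.25, 1.25.
g(-1) = -13, g(0.25) = -2.375, g(1.25) = 3.875.
Sum = Σ Δu_i · g(u_i).
Sum = -15.71875.

-15.71875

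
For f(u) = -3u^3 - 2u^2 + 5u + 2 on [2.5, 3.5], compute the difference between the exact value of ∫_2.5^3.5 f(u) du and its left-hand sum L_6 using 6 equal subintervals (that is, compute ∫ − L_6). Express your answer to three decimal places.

-7.262

Exact integral: ∫_2.5^3.5 f(u) du ≈ -84.41667.
L_6 ≈ -77.15509.
Error ≈ -84.41667 − (-77.15509) ≈ -7.262.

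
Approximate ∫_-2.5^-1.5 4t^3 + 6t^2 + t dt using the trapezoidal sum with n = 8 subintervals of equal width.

-11.546875

Δt = (-1.5 − (-2.5))/8 = 0.125.
f(-2.5) = -27.5, f(-2.375) = -22.1171875, f(-2.25) = -17.4375, f(-2.125) = -13.4140625, f(-2) = -10, f(-1.875) = -7.1484375, f(-1.75) = -4.8125, f(-1.625) = -2.9453125, f(-1.5) = -1.5.
T_8 = (Δt/2)·[f(t_0) + 2f(t_1) + ... + 2f(t_{7}) + f(t_8)].
Sum = -11.546875.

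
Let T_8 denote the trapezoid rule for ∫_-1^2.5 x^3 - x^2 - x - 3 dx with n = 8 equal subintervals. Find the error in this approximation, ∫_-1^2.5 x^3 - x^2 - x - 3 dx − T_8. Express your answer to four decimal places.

Exact integral: ∫_-1^2.5 f(x) dx ≈ -9.151042.
T_8 ≈ -9.011475.
Error ≈ -9.151042 − (-9.011475) ≈ -0.1396.

-0.1396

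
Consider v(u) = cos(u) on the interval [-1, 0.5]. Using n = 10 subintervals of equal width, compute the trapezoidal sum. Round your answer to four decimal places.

Δu = (0.5 − (-1))/10 = 0.15.
v(-1) ≈ 0.5403, v(-0.85) ≈ 0.6600, v(-0.7) ≈ 0.7648, v(-0.55) ≈ 0.8525, v(-0.4) ≈ 0.9211, v(-0.25) ≈ 0.9689, v(-0.1) ≈ 0.9950, v(0.05) ≈ 0.9988, v(0.2) ≈ 0.9801, v(0.35) ≈ 0.9394, v(0.5) ≈ 0.8776.
T_10 = (Δu/2)·[v(u_0) + 2v(u_1) + ... + 2v(u_{9}) + v(u_10)].
Sum ≈ 1.3184.

1.3184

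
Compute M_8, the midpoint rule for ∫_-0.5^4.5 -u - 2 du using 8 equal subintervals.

Δu = (4.5 − (-0.5))/8 = 0.625.
Midpoints: -0.1875, 0.4375, 1.0625, 1.6875, 2.3125, 2.9375, 3.5625, 4.1875.
f(-0.1875) = -1.8125, f(0.4375) = -2.4375, f(1.0625) = -3.0625, f(1.6875) = -3.6875, f(2.3125) = -4.3125, f(2.9375) = -4.9375, f(3.5625) = -5.5625, f(4.1875) = -6.1875.
Sum = Δu · [f(-0.1875) + f(0.4375) + f(1.0625) + ...].
Sum = -20.

-20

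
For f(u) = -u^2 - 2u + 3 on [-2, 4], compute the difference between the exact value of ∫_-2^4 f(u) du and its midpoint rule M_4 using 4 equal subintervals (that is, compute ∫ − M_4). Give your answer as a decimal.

Exact integral: ∫_-2^4 f(u) du = -18.
M_4 = -16.875.
Error = -18 − (-16.875) = -1.125.

-1.125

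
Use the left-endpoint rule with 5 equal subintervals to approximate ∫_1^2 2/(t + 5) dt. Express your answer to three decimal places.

0.313

Δt = (2 − 1)/5 = 0.2.
Left endpoints: 1, 1.2, 1.4, 1.6, 1.8.
f(1) = 1/3, f(1.2) = 10/31, f(1.4) = 0.3125, f(1.6) = 10/33, f(1.8) = 5/17.
Sum = Δt · [f(1) + f(1.2) + f(1.4) + f(1.6) + f(1.8)].
Sum ≈ 0.313.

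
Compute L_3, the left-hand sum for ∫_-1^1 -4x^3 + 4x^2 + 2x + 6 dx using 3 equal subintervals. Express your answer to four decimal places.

16.5926

Δx = (1 − (-1))/3 = 2/3.
Left endpoints: -1, -1/3, 1/3.
f(-1) = 12, f(-1/3) = 160/27, f(1/3) = 188/27.
Sum = Δx · [f(-1) + f(-1/3) + f(1/3)].
Sum ≈ 16.5926.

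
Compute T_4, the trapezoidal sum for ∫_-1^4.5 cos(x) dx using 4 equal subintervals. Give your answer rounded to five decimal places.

Δx = (4.5 − (-1))/4 = 1.375.
f(-1) ≈ 0.54030, f(0.375) ≈ 0.93051, f(1.75) ≈ -0.17825, f(3.125) ≈ -0.99986, f(4.5) ≈ -0.21080.
T_4 = (Δx/2)·[f(x_0) + 2f(x_1) + 2f(x_2) + 2f(x_3) + f(x_4)].
Sum ≈ -0.11392.

-0.11392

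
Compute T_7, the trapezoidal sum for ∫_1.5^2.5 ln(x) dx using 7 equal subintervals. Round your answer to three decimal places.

0.682

Δx = (2.5 − 1.5)/7 = 1/7.
f(1.5) ≈ 0.405, f(23/14) ≈ 0.496, f(25/14) ≈ 0.580, f(27/14) ≈ 0.657, f(29/14) ≈ 0.728, f(31/14) ≈ 0.795, f(33/14) ≈ 0.857, f(2.5) ≈ 0.916.
T_7 = (Δx/2)·[f(x_0) + 2f(x_1) + ... + 2f(x_{6}) + f(x_7)].
Sum ≈ 0.682.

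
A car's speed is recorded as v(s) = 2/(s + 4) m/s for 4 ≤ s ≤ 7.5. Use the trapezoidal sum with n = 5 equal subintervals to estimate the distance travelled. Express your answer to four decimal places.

0.7265

Δs = (7.5 − 4)/5 = 0.7.
v(4) = 0.25, v(4.7) = 20/87, v(5.4) = 10/47, v(6.1) = 20/101, v(6.8) = 5/27, v(7.5) = 4/23.
T_5 = (Δs/2)·[v(s_0) + 2v(s_1) + ... + 2v(s_{4}) + v(s_5)].
Sum ≈ 0.7265.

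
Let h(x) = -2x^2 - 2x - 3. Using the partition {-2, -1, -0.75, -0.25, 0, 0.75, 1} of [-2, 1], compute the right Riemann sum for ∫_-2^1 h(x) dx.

Subinterval widths: 1, 0.25, 0.5, 0.25, 0.75, 0.25.
Right endpoints: -1, -0.75, -0.25, 0, 0.75, 1.
h(-1) = -3, h(-0.75) = -2.625, h(-0.25) = -2.625, h(0) = -3, h(0.75) = -5.625, h(1) = -7.
Sum = Σ Δx_i · h(x_i).
Sum = -11.6875.

-11.6875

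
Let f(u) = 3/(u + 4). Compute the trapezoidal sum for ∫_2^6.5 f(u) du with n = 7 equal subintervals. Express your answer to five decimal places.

Δu = (6.5 − 2)/7 = 9/14.
f(2) = 0.5, f(37/14) = 14/31, f(23/7) = 7/17, f(55/14) = 14/37, f(32/7) = 0.35, f(73/14) = 14/43, f(41/7) = 7/23, f(6.5) = 2/7.
T_7 = (Δu/2)·[f(u_0) + 2f(u_1) + ... + 2f(u_{6}) + f(u_7)].
Sum ≈ 1.68078.

1.68078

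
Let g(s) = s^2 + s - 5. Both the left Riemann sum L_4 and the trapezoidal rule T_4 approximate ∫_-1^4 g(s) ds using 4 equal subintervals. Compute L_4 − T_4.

L_4 = -7.03125.
T_4 = 5.46875.
L_4 − T_4 = -12.5.

-12.5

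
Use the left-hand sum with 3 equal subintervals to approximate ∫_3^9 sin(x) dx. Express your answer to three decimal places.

Δx = (9 − 3)/3 = 2.
Left endpoints: 3, 5, 7.
f(3) ≈ 0.141, f(5) ≈ -0.959, f(7) ≈ 0.657.
Sum = Δx · [f(3) + f(5) + f(7)].
Sum ≈ -0.322.

-0.322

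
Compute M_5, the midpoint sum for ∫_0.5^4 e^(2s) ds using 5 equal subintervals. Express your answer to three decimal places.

Δs = (4 − 0.5)/5 = 0.7.
Midpoints: 0.85, 1.55, 2.25, 2.95, 3.65.
f(0.85) ≈ 5.474, f(1.55) ≈ 22.198, f(2.25) ≈ 90.017, f(2.95) ≈ 365.037, f(3.65) ≈ 1480.300.
Sum = Δs · [f(0.85) + f(1.55) + f(2.25) + f(2.95) + f(3.65)].
Sum ≈ 1374.118.

1374.118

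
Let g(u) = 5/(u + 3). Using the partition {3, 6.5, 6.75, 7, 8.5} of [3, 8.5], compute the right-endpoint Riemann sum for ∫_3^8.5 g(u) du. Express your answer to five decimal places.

Subinterval widths: 3.5, 0.25, 0.25, 1.5.
Right endpoints: 6.5, 6.75, 7, 8.5.
g(6.5) = 10/19, g(6.75) = 20/39, g(7) = 0.5, g(8.5) = 10/23.
Sum = Σ Δu_i · g(u_i).
Sum ≈ 2.74748.

2.74748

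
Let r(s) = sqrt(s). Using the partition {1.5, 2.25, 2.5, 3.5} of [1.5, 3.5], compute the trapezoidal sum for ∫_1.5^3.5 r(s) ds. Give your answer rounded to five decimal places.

Subinterval widths: 0.75, 0.25, 1.
r(1.5) ≈ 1.22474, r(2.25) ≈ 1.50000, r(2.5) ≈ 1.58114, r(3.5) ≈ 1.87083.
On each subinterval the trapezoid contributes (Δs_i/2)·[r(s_{i-1}) + r(s_i)].
Sum ≈ 3.13291.

3.13291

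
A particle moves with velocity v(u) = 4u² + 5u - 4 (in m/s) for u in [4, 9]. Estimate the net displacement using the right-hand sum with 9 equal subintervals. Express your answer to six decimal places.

1109.362140

Δu = (9 − 4)/9 = 5/9.
Right endpoints: 41/9, 46/9, 17/3, 56/9, 61/9, 22/3, 71/9, 76/9, 9.
v(41/9) = 8245/81, v(46/9) = 10210/81, v(17/3) = 1375/9, v(56/9) = 14740/81, v(61/9) = 17305/81, v(22/3) = 2230/9, v(71/9) = 23035/81, v(76/9) = 26200/81, v(9) = 365.
Sum = Δu · [v(41/9) + v(46/9) + v(17/3) + ...].
Sum ≈ 1109.362140.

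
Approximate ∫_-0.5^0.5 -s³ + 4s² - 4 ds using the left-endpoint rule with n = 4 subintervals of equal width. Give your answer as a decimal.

Δs = (0.5 − (-0.5))/4 = 0.25.
Left endpoints: -0.5, -0.25, 0, 0.25.
f(-0.5) = -2.875, f(-0.25) = -3.734375, f(0) = -4, f(0.25) = -3.765625.
Sum = Δs · [f(-0.5) + f(-0.25) + f(0) + f(0.25)].
Sum = -3.59375.

-3.59375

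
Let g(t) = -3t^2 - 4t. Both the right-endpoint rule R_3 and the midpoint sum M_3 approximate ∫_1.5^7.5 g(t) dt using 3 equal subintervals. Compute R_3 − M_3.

R_3 = -724.5.
M_3 = -520.5.
R_3 − M_3 = -204.

-204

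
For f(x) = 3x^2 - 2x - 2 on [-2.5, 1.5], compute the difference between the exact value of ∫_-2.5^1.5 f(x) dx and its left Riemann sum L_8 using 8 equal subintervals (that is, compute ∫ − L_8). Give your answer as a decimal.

Exact integral: ∫_-2.5^1.5 f(x) dx = 15.
L_8 = 20.5.
Error = 15 − 20.5 = -5.5.

-5.5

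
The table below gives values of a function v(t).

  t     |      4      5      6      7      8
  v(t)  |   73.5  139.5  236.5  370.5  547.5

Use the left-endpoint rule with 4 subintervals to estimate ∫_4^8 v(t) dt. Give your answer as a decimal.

Δt = 1.
Sum = 1·[73.5 + 139.5 + 236.5 + 370.5] = 820.

820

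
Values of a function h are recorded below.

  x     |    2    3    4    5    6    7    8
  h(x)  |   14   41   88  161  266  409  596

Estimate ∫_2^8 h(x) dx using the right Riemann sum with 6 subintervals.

Δx = 1.
Sum = 1·[41 + 88 + 161 + 266 + 409 + 596] = 1561.

1561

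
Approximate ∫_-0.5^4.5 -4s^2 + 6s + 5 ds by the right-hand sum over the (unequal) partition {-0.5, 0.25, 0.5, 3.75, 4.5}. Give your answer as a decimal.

Subinterval widths: 0.75, 0.25, 3.25, 0.75.
Right endpoints: 0.25, 0.5, 3.75, 4.5.
f(0.25) = 6.25, f(0.5) = 7, f(3.75) = -28.75, f(4.5) = -49.
Sum = Σ Δs_i · f(s_i).
Sum = -123.75.

-123.75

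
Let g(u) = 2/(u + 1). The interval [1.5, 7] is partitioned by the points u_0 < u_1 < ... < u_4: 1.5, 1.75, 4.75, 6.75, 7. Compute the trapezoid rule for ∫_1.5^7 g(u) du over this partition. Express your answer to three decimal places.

2.473

Subinterval widths: 0.25, 3, 2, 0.25.
g(1.5) = 0.8, g(1.75) = 8/11, g(4.75) = 8/23, g(6.75) = 8/31, g(7) = 0.25.
On each subinterval the trapezoid contributes (Δu_i/2)·[g(u_{i-1}) + g(u_i)].
Sum ≈ 2.473.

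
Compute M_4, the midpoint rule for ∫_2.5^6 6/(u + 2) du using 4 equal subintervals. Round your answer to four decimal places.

3.4458

Δu = (6 − 2.5)/4 = 0.875.
Midpoints: 2.9375, 3.8125, 4.6875, 5.5625.
f(2.9375) = 96/79, f(3.8125) = 32/31, f(4.6875) = 96/107, f(5.5625) = 96/121.
Sum = Δu · [f(2.9375) + f(3.8125) + f(4.6875) + f(5.5625)].
Sum ≈ 3.4458.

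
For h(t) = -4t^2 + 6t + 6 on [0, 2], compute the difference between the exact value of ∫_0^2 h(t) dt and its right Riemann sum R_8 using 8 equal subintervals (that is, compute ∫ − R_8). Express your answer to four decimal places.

0.5833

Exact integral: ∫_0^2 h(t) dt ≈ 13.333333.
R_8 = 12.75.
Error ≈ 13.333333 − 12.75 ≈ 0.5833.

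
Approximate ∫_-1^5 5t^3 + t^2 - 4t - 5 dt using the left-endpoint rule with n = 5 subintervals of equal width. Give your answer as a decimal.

410.64

Δt = (5 − (-1))/5 = 1.2.
Left endpoints: -1, 0.2, 1.4, 2.6, 3.8.
f(-1) = -5, f(0.2) = -5.72, f(1.4) = 5.08, f(2.6) = 79.24, f(3.8) = 268.6.
Sum = Δt · [f(-1) + f(0.2) + f(1.4) + f(2.6) + f(3.8)].
Sum = 410.64.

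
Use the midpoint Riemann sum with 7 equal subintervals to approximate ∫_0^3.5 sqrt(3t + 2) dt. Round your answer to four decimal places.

9.1989

Δt = (3.5 − 0)/7 = 0.5.
Midpoints: 0.25, 0.75, 1.25, 1.75, 2.25, 2.75, 3.25.
f(0.25) ≈ 1.6583, f(0.75) ≈ 2.0616, f(1.25) ≈ 2.3979, f(1.75) ≈ 2.6926, f(2.25) ≈ 2.9580, f(2.75) ≈ 3.2016, f(3.25) ≈ 3.4278.
Sum = Δt · [f(0.25) + f(0.75) + f(1.25) + ...].
Sum ≈ 9.1989.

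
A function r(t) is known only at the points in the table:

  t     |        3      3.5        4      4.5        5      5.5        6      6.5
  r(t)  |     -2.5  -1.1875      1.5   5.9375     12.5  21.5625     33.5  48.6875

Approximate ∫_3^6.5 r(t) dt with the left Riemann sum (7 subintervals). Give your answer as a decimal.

Δt = 0.5.
Sum = 0.5·[(-2.5) + (-1.1875) + 1.5 + 5.9375 + 12.5 + 21.5625 + 33.5] = 35.65625.

35.65625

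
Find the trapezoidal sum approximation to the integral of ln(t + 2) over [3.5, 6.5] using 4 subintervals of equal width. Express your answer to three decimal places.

5.811

Δt = (6.5 − 3.5)/4 = 0.75.
f(3.5) ≈ 1.705, f(4.25) ≈ 1.833, f(5) ≈ 1.946, f(5.75) ≈ 2.048, f(6.5) ≈ 2.140.
T_4 = (Δt/2)·[f(t_0) + 2f(t_1) + 2f(t_2) + 2f(t_3) + f(t_4)].
Sum ≈ 5.811.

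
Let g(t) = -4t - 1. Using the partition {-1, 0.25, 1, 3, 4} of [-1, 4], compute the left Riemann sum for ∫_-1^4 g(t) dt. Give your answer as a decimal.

Subinterval widths: 1.25, 0.75, 2, 1.
Left endpoints: -1, 0.25, 1, 3.
g(-1) = 3, g(0.25) = -2, g(1) = -5, g(3) = -13.
Sum = Σ Δt_i · g(t_i).
Sum = -20.75.

-20.75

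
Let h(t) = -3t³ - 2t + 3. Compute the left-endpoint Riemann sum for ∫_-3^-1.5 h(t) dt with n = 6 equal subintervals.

Δt = (-1.5 − (-3))/6 = 0.25.
Left endpoints: -3, -2.75, -2.5, -2.25, -2, -1.75.
h(-3) = 90, h(-2.75) = 70.890625, h(-2.5) = 54.875, h(-2.25) = 41.671875, h(-2) = 31, h(-1.75) = 22.578125.
Sum = Δt · [h(-3) + h(-2.75) + h(-2.5) + ...].
Sum = 77.75390625.

77.75390625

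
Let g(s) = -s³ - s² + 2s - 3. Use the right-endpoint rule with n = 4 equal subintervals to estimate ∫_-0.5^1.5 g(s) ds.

-7

Δs = (1.5 − (-0.5))/4 = 0.5.
Right endpoints: 0, 0.5, 1, 1.5.
g(0) = -3, g(0.5) = -2.375, g(1) = -3, g(1.5) = -5.625.
Sum = Δs · [g(0) + g(0.5) + g(1) + g(1.5)].
Sum = -7.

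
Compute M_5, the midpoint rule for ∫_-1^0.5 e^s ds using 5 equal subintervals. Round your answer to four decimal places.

1.2761

Δs = (0.5 − (-1))/5 = 0.3.
Midpoints: -0.85, -0.55, -0.25, 0.05, 0.35.
f(-0.85) ≈ 0.4274, f(-0.55) ≈ 0.5769, f(-0.25) ≈ 0.7788, f(0.05) ≈ 1.0513, f(0.35) ≈ 1.4191.
Sum = Δs · [f(-0.85) + f(-0.55) + f(-0.25) + f(0.05) + f(0.35)].
Sum ≈ 1.2761.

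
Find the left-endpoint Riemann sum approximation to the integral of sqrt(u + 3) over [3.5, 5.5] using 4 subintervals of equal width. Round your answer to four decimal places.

Δu = (5.5 − 3.5)/4 = 0.5.
Left endpoints: 3.5, 4, 4.5, 5.
f(3.5) ≈ 2.5495, f(4) ≈ 2.6458, f(4.5) ≈ 2.7386, f(5) ≈ 2.8284.
Sum = Δu · [f(3.5) + f(4) + f(4.5) + f(5)].
Sum ≈ 5.3812.

5.3812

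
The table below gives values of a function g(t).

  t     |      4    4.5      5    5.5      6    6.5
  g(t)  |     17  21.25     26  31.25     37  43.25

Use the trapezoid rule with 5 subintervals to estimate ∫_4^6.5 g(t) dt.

72.8125

Δt = 0.5.
T_5 = (0.5/2)·[17 + 2·21.25 + 2·26 + 2·31.25 + 2·37 + 43.25] = 72.8125.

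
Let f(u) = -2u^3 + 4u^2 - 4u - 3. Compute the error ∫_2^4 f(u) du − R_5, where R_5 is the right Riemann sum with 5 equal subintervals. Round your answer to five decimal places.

15.14667

Exact integral: ∫_2^4 f(u) du ≈ -75.3333333.
R_5 = -90.48.
Error ≈ -75.3333333 − (-90.48) ≈ 15.14667.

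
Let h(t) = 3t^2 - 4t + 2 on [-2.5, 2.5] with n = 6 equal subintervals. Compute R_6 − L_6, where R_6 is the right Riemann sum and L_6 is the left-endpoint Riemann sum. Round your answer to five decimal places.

-16.66667

R_6 ≈ 34.6527778.
L_6 ≈ 51.3194444.
R_6 − L_6 ≈ -16.66667.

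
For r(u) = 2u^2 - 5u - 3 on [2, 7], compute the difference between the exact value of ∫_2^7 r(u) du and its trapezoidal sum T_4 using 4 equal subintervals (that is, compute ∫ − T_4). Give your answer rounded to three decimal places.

Exact integral: ∫_2^7 r(u) du ≈ 95.83333.
T_4 = 98.4375.
Error ≈ 95.83333 − 98.4375 ≈ -2.604.

-2.604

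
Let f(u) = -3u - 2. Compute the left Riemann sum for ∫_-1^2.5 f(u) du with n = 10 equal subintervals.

-13.0375

Δu = (2.5 − (-1))/10 = 0.35.
Left endpoints: -1, -0.65, -0.3, 0.05, 0.4, 0.75, 1.1, 1.45, 1.8, 2.15.
f(-1) = 1, f(-0.65) = -0.05, f(-0.3) = -1.1, f(0.05) = -2.15, f(0.4) = -3.2, f(0.75) = -4.25, f(1.1) = -5.3, f(1.45) = -6.35, f(1.8) = -7.4, f(2.15) = -8.45.
Sum = Δu · [f(-1) + f(-0.65) + f(-0.3) + ...].
Sum = -13.0375.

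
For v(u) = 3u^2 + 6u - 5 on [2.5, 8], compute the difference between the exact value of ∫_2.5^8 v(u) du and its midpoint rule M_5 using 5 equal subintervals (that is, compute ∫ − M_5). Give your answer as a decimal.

1.66375

Exact integral: ∫_2.5^8 v(u) du = 642.125.
M_5 = 640.46125.
Error = 642.125 − 640.46125 = 1.66375.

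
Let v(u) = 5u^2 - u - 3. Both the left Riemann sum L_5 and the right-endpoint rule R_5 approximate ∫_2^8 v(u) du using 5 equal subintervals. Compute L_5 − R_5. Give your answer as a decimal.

-352.8

L_5 = 622.8.
R_5 = 975.6.
L_5 − R_5 = -352.8.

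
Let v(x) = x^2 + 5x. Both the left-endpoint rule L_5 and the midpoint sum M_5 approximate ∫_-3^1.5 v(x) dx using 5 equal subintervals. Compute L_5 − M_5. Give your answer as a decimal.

-6.17625

L_5 = -13.23.
M_5 = -7.05375.
L_5 − M_5 = -6.17625.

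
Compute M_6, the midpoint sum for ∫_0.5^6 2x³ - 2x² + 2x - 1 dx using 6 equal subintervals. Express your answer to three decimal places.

527.562

Δx = (6 − 0.5)/6 = 11/12.
Midpoints: 23/24, 1.875, 67/24, 89/24, 4.625, 133/24.
f(23/24) = 5807/6912, f(1.875) = 8.90234375, f(67/24) = 224707/6912, f(89/24) = 559217/6912, f(4.625) = 163.33203125, f(133/24) = 1997797/6912.
Sum = Δx · [f(23/24) + f(1.875) + f(67/24) + ...].
Sum ≈ 527.562.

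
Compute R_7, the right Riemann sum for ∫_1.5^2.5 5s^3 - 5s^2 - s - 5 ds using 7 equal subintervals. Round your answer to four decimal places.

Δs = (2.5 − 1.5)/7 = 1/7.
Right endpoints: 23/14, 25/14, 27/14, 29/14, 31/14, 33/14, 2.5.
f(23/14) = 5577/2744, f(25/14) = 15755/2744, f(27/14) = 28373/2744, f(29/14) = 43671/2744, f(31/14) = 61889/2744, f(33/14) = 83267/2744, f(2.5) = 39.375.
Sum = Δs · [f(23/14) + f(25/14) + f(27/14) + ...].
Sum ≈ 18.0434.

18.0434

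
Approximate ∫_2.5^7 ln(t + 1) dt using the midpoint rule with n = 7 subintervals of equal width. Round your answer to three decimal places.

7.754

Δt = (7 − 2.5)/7 = 9/14.
Midpoints: 79/28, 97/28, 115/28, 4.75, 151/28, 169/28, 187/28.
f(79/28) ≈ 1.341, f(97/28) ≈ 1.496, f(115/28) ≈ 1.631, f(4.75) ≈ 1.749, f(151/28) ≈ 1.855, f(169/28) ≈ 1.951, f(187/28) ≈ 2.038.
Sum = Δt · [f(79/28) + f(97/28) + f(115/28) + ...].
Sum ≈ 7.754.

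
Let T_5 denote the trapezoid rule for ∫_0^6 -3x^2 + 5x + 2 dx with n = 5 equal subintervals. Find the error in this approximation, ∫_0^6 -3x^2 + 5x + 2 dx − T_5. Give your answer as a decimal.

Exact integral: ∫_0^6 f(x) dx = -114.
T_5 = -118.32.
Error = -114 − (-118.32) = 4.32.

4.32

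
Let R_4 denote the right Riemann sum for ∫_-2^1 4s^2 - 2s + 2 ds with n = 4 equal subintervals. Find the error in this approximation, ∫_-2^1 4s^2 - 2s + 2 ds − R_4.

5.625

Exact integral: ∫_-2^1 f(s) ds = 21.
R_4 = 15.375.
Error = 21 − 15.375 = 5.625.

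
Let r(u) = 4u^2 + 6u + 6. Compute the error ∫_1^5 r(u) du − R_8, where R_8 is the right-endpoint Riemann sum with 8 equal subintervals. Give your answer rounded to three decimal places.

Exact integral: ∫_1^5 r(u) du ≈ 261.33333.
R_8 = 292.
Error ≈ 261.33333 − 292 ≈ -30.667.

-30.667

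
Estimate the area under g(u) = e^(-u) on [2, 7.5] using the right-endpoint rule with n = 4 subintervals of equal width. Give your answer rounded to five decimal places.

0.06271

Δu = (7.5 − 2)/4 = 1.375.
Right endpoints: 3.375, 4.75, 6.125, 7.5.
g(3.375) ≈ 0.03422, g(4.75) ≈ 0.00865, g(6.125) ≈ 0.00219, g(7.5) ≈ 0.00055.
Sum = Δu · [g(3.375) + g(4.75) + g(6.125) + g(7.5)].
Sum ≈ 0.06271.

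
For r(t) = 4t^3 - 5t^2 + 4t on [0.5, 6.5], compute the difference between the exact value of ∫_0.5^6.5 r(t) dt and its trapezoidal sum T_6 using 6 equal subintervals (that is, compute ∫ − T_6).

Exact integral: ∫_0.5^6.5 r(t) dt = 1411.5.
T_6 = 1448.5.
Error = 1411.5 − 1448.5 = -37.

-37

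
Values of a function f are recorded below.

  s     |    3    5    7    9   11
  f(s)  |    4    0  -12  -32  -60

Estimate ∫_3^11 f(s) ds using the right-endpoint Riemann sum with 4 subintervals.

-208

Δs = 2.
Sum = 2·[0 + (-12) + (-32) + (-60)] = -208.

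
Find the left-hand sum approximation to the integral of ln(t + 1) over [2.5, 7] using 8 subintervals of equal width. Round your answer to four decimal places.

Δt = (7 − 2.5)/8 = 0.5625.
Left endpoints: 2.5, 3.0625, 3.625, 4.1875, 4.75, 5.3125, 5.875, 6.4375.
f(2.5) ≈ 1.2528, f(3.0625) ≈ 1.4018, f(3.625) ≈ 1.5315, f(4.1875) ≈ 1.6463, f(4.75) ≈ 1.7492, f(5.3125) ≈ 1.8425, f(5.875) ≈ 1.9279, f(6.4375) ≈ 2.0065.
Sum = Δt · [f(2.5) + f(3.0625) + f(3.625) + ...].
Sum ≈ 7.5141.

7.5141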